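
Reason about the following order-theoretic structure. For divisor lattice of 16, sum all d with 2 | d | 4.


Interval [2,4] in divisors of 16: [2, 4]
Sum = 6


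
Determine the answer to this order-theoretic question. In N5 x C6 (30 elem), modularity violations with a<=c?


Modular law: if a <= c then a v (b ^ c) = (a v b) ^ c.
Check all triples (a,b,c) with a <= c among 30 elements.
  e.g. a=(a,0), b=(c,0), c=(b,0): lhs=(a,0) != rhs=(b,0)
  e.g. a=(a,0), b=(c,1), c=(b,0): lhs=(a,0) != rhs=(b,0)
Total violating triples: 126


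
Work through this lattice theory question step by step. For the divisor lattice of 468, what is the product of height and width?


Height = length of longest chain minus 1; width = size of largest antichain.
A maximum chain: 1 | 13 | 39 | 117 | 234 | 468  (height 5).
A maximum antichain: {4, 6, 9, 26, 39}  (width 5).
Product = 5 * 5 = 25


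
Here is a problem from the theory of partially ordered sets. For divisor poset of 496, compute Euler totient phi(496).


phi(n) = n * prod_{p|n} (1 - 1/p).
Prime divisors of 496: [2, 31]
phi(496) = 496 * (1 - 1/2) * (1 - 1/31)
phi(496) = 240


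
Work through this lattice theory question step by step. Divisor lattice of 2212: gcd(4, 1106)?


Meet=gcd.
gcd(4,1106)=2


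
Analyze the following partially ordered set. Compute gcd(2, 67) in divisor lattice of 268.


In a divisor lattice, meet = gcd (greatest common divisor).
By Euclidean algorithm or factoring: gcd(2,67) = 1


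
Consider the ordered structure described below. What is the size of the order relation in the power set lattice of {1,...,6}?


The order relation is {(a,b) : a <= b}, reflexive so it includes (a,a).
Examples: ({},{}), ({},{1,2}), ({},{1,2,3}), ({},{1,2,3,4}), ({},{1,2,3,4,5}), ...
Total ordered pairs: 729


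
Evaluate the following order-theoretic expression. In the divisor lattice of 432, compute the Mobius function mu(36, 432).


In a divisor lattice, mu(a,b) = mu(b/a) where mu is the classical Mobius function.
b/a = 432/36 = 12
Prime factorization of 12: primes [2, 3]
12 is not squarefree, so mu(12) = 0


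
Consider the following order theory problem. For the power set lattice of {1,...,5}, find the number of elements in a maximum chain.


A chain is a totally ordered subset; we count the number of elements in a maximum chain.
Compute, for each element x, the size of the longest chain ending at x:
  {}: 1
  {1}: 2
  {2}: 2
  {3}: 2
  {4}: 2
  {5}: 2
  ...
A maximum chain: {} < {1} < {1,2} < {1,2,3} < {1,2,3,4} < {1,2,3,4,5}
Number of elements in the longest chain: 6


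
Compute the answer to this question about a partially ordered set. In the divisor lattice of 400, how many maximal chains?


A maximal chain goes from the minimum element to a maximal element via cover relations.
Counting all min-to-max paths in the cover graph.
Total maximal chains: 15


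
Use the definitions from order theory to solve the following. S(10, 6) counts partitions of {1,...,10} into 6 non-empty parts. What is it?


S(n,k) = k*S(n-1,k) + S(n-1,k-1).
S(9,6) = 2646, S(9,5) = 6951
S(10,6) = 6*2646 + 6951 = 15876 + 6951
S(10,6) = 22827


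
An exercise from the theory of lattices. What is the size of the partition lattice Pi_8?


B(n) = number of set partitions of an n-element set.
B(n) satisfies the recurrence: B(n+1) = sum_k C(n,k)*B(k).
B(8) = 4140


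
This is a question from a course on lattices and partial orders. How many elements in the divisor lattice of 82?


Divisors of 82: [1, 2, 41, 82]
Count: 4


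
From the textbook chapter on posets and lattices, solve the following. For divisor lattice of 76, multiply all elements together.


Divisors of 76: [1, 2, 4, 19, 38, 76]
Product = n^(d(n)/2) = 76^(6/2)
Product = 438976


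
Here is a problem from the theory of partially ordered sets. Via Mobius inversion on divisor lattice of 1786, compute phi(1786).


phi(n) = n * prod_{p|n} (1 - 1/p).
Prime divisors of 1786: [2, 19, 47]
phi(1786) = 1786 * (1 - 1/2) * (1 - 1/19) * (1 - 1/47)
phi(1786) = 828


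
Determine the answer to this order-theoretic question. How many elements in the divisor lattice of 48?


Divisors of 48: [1, 2, 3, 4, 6, 8, 12, 16, 24, 48]
Count: 10


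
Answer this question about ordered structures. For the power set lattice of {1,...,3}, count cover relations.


A cover relation a -< b holds when a < b with no c strictly between.
Cover relations:
  {} -< {1}
  {} -< {2}
  {} -< {3}
  {1} -< {1,2}
  {1} -< {1,3}
  {2} -< {1,2}
  {2} -< {2,3}
  {3} -< {1,3}
  ...4 more
Total: 12


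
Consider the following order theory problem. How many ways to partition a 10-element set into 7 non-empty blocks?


S(n,k) = k*S(n-1,k) + S(n-1,k-1).
S(9,7) = 462, S(9,6) = 2646
S(10,7) = 7*462 + 2646 = 3234 + 2646
S(10,7) = 5880


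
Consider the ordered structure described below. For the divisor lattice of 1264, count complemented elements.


An element a is complemented if some b has a meet b = bottom, a join b = top.
a is complemented iff gcd(a, n/a)=1, i.e. a is a unitary divisor of 1264.
Complemented elements: 1, 16, 79, 1264
Count: 4


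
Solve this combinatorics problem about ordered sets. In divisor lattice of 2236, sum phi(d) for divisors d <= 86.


Divisors of 2236 up to 86: [1, 2, 4, 13, 26, 43, 52, 86]
phi values: [1, 1, 2, 12, 12, 42, 24, 42]
Sum = 136


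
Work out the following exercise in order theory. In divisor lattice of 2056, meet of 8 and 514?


In a divisor lattice, meet = gcd (greatest common divisor).
By Euclidean algorithm or factoring: gcd(8,514) = 2


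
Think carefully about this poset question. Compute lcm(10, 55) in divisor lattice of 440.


In a divisor lattice, join = lcm (least common multiple).
gcd(10,55) = 5
lcm(10,55) = 10*55/gcd = 550/5 = 110


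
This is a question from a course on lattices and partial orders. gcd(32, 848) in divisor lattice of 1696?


Meet=gcd.
gcd(32,848)=16


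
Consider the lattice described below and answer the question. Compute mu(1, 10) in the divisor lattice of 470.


In a divisor lattice, mu(a,b) = mu(b/a) where mu is the classical Mobius function.
b/a = 10/1 = 10
Prime factorization of 10: primes [2, 5]
10 is squarefree with 2 prime factor(s), so mu(10) = (-1)^2 = 1


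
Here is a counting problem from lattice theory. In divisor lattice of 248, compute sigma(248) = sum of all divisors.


sigma(n) = sum of divisors.
Divisors of 248: [1, 2, 4, 8, 31, 62, 124, 248]
Sum = 480


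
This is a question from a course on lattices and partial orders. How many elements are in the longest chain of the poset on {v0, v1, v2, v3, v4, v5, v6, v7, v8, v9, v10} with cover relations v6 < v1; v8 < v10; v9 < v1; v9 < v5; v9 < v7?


A chain is a totally ordered subset; we count the number of elements in a maximum chain.
Compute, for each element x, the size of the longest chain ending at x:
  v0: 1
  v2: 1
  v3: 1
  v4: 1
  v6: 1
  v8: 1
  ...
A maximum chain: v6 < v1
Number of elements in the longest chain: 2


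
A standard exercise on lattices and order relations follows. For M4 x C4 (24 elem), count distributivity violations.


Distributive law: a ^ (b v c) = (a ^ b) v (a ^ c).
Check all 24^3 = 13824 ordered triples (a,b,c).
  e.g. a=(a1,0), b=(a2,0), c=(a3,0): lhs=(a1,0) != rhs=(0,0)
  e.g. a=(a1,0), b=(a2,0), c=(a3,1): lhs=(a1,0) != rhs=(0,0)
Total violating triples: 1536


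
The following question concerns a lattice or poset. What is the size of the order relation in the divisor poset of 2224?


The order relation is {(a,b) : a <= b}, reflexive so it includes (a,a).
Examples: (1,1), (1,1112), (1,139), (1,16), (1,2), ...
Total ordered pairs: 45


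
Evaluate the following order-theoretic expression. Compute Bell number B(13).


B(n) = number of set partitions of an n-element set.
B(n) satisfies the recurrence: B(n+1) = sum_k C(n,k)*B(k).
B(13) = 27644437


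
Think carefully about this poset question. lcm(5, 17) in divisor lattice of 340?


Join=lcm.
gcd(5,17)=1
lcm=85


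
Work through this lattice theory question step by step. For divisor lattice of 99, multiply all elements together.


Divisors of 99: [1, 3, 9, 11, 33, 99]
Product = n^(d(n)/2) = 99^(6/2)
Product = 970299


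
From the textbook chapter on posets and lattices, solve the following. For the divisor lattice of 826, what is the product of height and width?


Height = length of longest chain minus 1; width = size of largest antichain.
A maximum chain: 1 | 59 | 413 | 826  (height 3).
A maximum antichain: {2, 7, 59}  (width 3).
Product = 3 * 3 = 9


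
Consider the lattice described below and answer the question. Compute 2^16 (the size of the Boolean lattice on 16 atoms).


Power set = 2^n.
2^16 = 65536


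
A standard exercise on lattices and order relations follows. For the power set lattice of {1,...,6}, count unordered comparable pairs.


A comparable pair {a,b} has a < b or b < a in the order.
Count unordered pairs where one element is strictly below the other.
Examples: {{},{1}}, {{},{2}}, {{},{3}}, {{},{4}}, ...
Total comparable pairs: 665


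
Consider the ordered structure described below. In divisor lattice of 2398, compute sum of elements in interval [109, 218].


Interval [109,218] in divisors of 2398: [109, 218]
Sum = 327


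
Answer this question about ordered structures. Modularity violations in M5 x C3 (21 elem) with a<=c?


Modular law: if a <= c then a v (b ^ c) = (a v b) ^ c.
Check all triples (a,b,c) with a <= c among 21 elements.
This lattice is modular (diamonds M_m and their chain-products are modular).
Total violating triples: 0


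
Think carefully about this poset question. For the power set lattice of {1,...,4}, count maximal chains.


A maximal chain goes from the minimum element to a maximal element via cover relations.
Counting all min-to-max paths in the cover graph.
Total maximal chains: 24


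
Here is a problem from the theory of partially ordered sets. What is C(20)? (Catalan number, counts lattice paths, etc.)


C(n) = C(2n, n) / (n+1).
C(40, 20) = 137846528820
C(20) = 137846528820 / 21 = 6564120420


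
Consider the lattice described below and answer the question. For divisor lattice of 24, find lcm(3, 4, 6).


In a divisor lattice, join = lcm (least common multiple).
Compute lcm iteratively: start with first element, then lcm(current, next).
Elements: [3, 4, 6]
lcm(3,4) = 12
lcm(12,6) = 12
Final lcm = 12


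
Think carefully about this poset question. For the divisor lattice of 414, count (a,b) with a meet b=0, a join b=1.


Complement pair (a,b): a meet b = bottom, a join b = top.
Here: gcd(a,b)=1 and lcm(a,b)=414, i.e. a*b=414 with a,b coprime.
Pairs found: (1,414), (2,207), (9,46), (18,23), ... (4 more)
Total ordered pairs: 8


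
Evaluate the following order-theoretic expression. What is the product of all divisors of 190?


Divisors of 190: [1, 2, 5, 10, 19, 38, 95, 190]
Product = n^(d(n)/2) = 190^(8/2)
Product = 1303210000


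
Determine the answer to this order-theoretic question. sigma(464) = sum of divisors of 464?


sigma(n) = sum of divisors.
Divisors of 464: [1, 2, 4, 8, 16, 29, 58, 116, 232, 464]
Sum = 930


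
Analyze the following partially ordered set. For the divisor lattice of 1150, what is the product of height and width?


Height = length of longest chain minus 1; width = size of largest antichain.
A maximum chain: 1 | 23 | 115 | 575 | 1150  (height 4).
A maximum antichain: {10, 25, 46, 115}  (width 4).
Product = 4 * 4 = 16


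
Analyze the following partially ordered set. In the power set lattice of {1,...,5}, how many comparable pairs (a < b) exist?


A comparable pair {a,b} has a < b or b < a in the order.
Count unordered pairs where one element is strictly below the other.
Examples: {{},{1}}, {{},{2}}, {{},{3}}, {{},{4}}, ...
Total comparable pairs: 211


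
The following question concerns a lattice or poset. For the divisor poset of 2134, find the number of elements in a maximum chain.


A chain is a totally ordered subset; we count the number of elements in a maximum chain.
Compute, for each element x, the size of the longest chain ending at x:
  1: 1
  2: 2
  11: 2
  97: 2
  22: 3
  194: 3
  ...
A maximum chain: 1 < 2 < 22 < 2134
Number of elements in the longest chain: 4


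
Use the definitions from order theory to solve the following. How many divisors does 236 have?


Divisors of 236: [1, 2, 4, 59, 118, 236]
Count: 6


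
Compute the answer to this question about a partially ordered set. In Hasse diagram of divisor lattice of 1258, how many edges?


A cover relation a -< b holds when a < b with no c strictly between.
Cover relations:
  1 -< 2
  1 -< 17
  1 -< 37
  2 -< 34
  2 -< 74
  17 -< 34
  17 -< 629
  34 -< 1258
  ...4 more
Total: 12


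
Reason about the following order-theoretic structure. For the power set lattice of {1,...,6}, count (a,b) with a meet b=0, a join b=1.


Complement pair (a,b): a meet b = bottom, a join b = top.
Here: A intersect B = {} and A union B = {1,...,6}.
Pairs found: ({},{1,2,3,4,5,6}), ({1},{2,3,4,5,6}), ({2},{1,3,4,5,6}), ({3},{1,2,4,5,6}), ... (60 more)
Total ordered pairs: 64


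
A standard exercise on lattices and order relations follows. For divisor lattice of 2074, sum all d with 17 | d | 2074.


Interval [17,2074] in divisors of 2074: [17, 34, 1037, 2074]
Sum = 3162


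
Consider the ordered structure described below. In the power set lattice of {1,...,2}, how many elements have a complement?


An element a is complemented if some b has a meet b = bottom, a join b = top.
every subset A has complement S\A, so all elements are complemented.
Complemented elements: {}, {1}, {2}, {1,2}
Count: 4


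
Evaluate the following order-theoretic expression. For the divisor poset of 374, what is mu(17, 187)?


In a divisor lattice, mu(a,b) = mu(b/a) where mu is the classical Mobius function.
b/a = 187/17 = 11
Prime factorization of 11: primes [11]
11 is squarefree with 1 prime factor(s), so mu(11) = (-1)^1 = -1


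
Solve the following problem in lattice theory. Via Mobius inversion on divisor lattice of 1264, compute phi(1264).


phi(n) = n * prod_{p|n} (1 - 1/p).
Prime divisors of 1264: [2, 79]
phi(1264) = 1264 * (1 - 1/2) * (1 - 1/79)
phi(1264) = 624


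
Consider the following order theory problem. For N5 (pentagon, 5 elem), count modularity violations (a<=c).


Modular law: if a <= c then a v (b ^ c) = (a v b) ^ c.
Check all triples (a,b,c) with a <= c among 5 elements.
  e.g. a=a, b=c, c=b: lhs=a != rhs=b
Total violating triples: 1


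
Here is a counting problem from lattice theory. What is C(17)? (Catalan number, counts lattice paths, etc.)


C(n) = C(2n, n) / (n+1).
C(34, 17) = 2333606220
C(17) = 2333606220 / 18 = 129644790


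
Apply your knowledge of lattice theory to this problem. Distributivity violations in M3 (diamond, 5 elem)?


Distributive law: a ^ (b v c) = (a ^ b) v (a ^ c).
Check all 5^3 = 125 ordered triples (a,b,c).
  e.g. a=a1, b=a2, c=a3: lhs=a1 != rhs=0
  e.g. a=a1, b=a3, c=a2: lhs=a1 != rhs=0
Total violating triples: 6


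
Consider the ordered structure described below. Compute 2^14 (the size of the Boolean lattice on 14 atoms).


Power set = 2^n.
2^14 = 16384


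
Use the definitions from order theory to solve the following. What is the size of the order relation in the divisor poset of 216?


The order relation is {(a,b) : a <= b}, reflexive so it includes (a,a).
Examples: (1,1), (1,108), (1,12), (1,18), (1,2), ...
Total ordered pairs: 100


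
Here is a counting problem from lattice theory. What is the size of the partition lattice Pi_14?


B(n) = number of set partitions of an n-element set.
B(n) satisfies the recurrence: B(n+1) = sum_k C(n,k)*B(k).
B(14) = 190899322


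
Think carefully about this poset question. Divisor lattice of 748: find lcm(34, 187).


In a divisor lattice, join = lcm (least common multiple).
gcd(34,187) = 17
lcm(34,187) = 34*187/gcd = 6358/17 = 374


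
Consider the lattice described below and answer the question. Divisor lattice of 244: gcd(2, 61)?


Meet=gcd.
gcd(2,61)=1


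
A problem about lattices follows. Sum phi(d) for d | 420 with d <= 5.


Divisors of 420 up to 5: [1, 2, 3, 4, 5]
phi values: [1, 1, 2, 2, 4]
Sum = 10


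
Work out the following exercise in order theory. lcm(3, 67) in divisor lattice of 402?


Join=lcm.
gcd(3,67)=1
lcm=201


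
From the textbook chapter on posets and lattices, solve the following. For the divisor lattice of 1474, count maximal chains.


A maximal chain goes from the minimum element to a maximal element via cover relations.
Counting all min-to-max paths in the cover graph.
Total maximal chains: 6


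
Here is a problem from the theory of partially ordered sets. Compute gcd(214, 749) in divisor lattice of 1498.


In a divisor lattice, meet = gcd (greatest common divisor).
By Euclidean algorithm or factoring: gcd(214,749) = 107


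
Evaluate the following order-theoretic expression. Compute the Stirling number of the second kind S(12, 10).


S(n,k) = k*S(n-1,k) + S(n-1,k-1).
S(11,10) = 55, S(11,9) = 1155
S(12,10) = 10*55 + 1155 = 550 + 1155
S(12,10) = 1705


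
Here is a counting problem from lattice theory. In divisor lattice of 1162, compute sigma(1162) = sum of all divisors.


sigma(n) = sum of divisors.
Divisors of 1162: [1, 2, 7, 14, 83, 166, 581, 1162]
Sum = 2016


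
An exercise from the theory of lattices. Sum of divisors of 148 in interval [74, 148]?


Interval [74,148] in divisors of 148: [74, 148]
Sum = 222


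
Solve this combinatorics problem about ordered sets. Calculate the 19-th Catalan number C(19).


C(n) = C(2n, n) / (n+1).
C(38, 19) = 35345263800
C(19) = 35345263800 / 20 = 1767263190


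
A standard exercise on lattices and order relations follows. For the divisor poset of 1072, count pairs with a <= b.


The order relation is {(a,b) : a <= b}, reflexive so it includes (a,a).
Examples: (1,1), (1,1072), (1,134), (1,16), (1,2), ...
Total ordered pairs: 45


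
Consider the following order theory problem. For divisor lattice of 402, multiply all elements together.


Divisors of 402: [1, 2, 3, 6, 67, 134, 201, 402]
Product = n^(d(n)/2) = 402^(8/2)
Product = 26115852816


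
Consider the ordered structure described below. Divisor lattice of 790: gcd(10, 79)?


Meet=gcd.
gcd(10,79)=1


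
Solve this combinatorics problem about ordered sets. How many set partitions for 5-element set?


B(n) = number of set partitions of an n-element set.
B(n) satisfies the recurrence: B(n+1) = sum_k C(n,k)*B(k).
B(5) = 52


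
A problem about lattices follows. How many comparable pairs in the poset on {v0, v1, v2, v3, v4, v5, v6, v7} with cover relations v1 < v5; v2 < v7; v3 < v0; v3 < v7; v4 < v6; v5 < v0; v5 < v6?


A comparable pair {a,b} has a < b or b < a in the order.
Count unordered pairs where one element is strictly below the other.
Examples: {v0,v1}, {v0,v3}, {v0,v5}, {v1,v5}, ...
Total comparable pairs: 9


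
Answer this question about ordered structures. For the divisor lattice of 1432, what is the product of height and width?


Height = length of longest chain minus 1; width = size of largest antichain.
A maximum chain: 1 | 179 | 358 | 716 | 1432  (height 4).
A maximum antichain: {2, 179}  (width 2).
Product = 4 * 2 = 8


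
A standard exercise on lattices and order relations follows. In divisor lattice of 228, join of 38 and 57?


In a divisor lattice, join = lcm (least common multiple).
gcd(38,57) = 19
lcm(38,57) = 38*57/gcd = 2166/19 = 114


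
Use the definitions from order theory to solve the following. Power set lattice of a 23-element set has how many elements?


Power set = 2^n.
2^23 = 8388608


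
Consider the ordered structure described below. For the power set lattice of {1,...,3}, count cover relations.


A cover relation a -< b holds when a < b with no c strictly between.
Cover relations:
  {} -< {1}
  {} -< {2}
  {} -< {3}
  {1} -< {1,2}
  {1} -< {1,3}
  {2} -< {1,2}
  {2} -< {2,3}
  {3} -< {1,3}
  ...4 more
Total: 12


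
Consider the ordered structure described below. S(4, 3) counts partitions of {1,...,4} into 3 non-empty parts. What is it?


S(n,k) = k*S(n-1,k) + S(n-1,k-1).
S(3,3) = 1, S(3,2) = 3
S(4,3) = 3*1 + 3 = 3 + 3
S(4,3) = 6


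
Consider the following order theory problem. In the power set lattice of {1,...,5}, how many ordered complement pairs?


Complement pair (a,b): a meet b = bottom, a join b = top.
Here: A intersect B = {} and A union B = {1,...,5}.
Pairs found: ({},{1,2,3,4,5}), ({1},{2,3,4,5}), ({2},{1,3,4,5}), ({3},{1,2,4,5}), ... (28 more)
Total ordered pairs: 32


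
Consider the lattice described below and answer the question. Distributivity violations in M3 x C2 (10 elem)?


Distributive law: a ^ (b v c) = (a ^ b) v (a ^ c).
Check all 10^3 = 1000 ordered triples (a,b,c).
  e.g. a=(a1,0), b=(a2,0), c=(a3,0): lhs=(a1,0) != rhs=(0,0)
  e.g. a=(a1,0), b=(a2,0), c=(a3,1): lhs=(a1,0) != rhs=(0,0)
Total violating triples: 48


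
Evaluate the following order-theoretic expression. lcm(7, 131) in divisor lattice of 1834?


Join=lcm.
gcd(7,131)=1
lcm=917


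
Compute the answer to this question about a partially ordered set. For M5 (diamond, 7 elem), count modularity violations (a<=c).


Modular law: if a <= c then a v (b ^ c) = (a v b) ^ c.
Check all triples (a,b,c) with a <= c among 7 elements.
This lattice is modular (diamonds M_m and their chain-products are modular).
Total violating triples: 0


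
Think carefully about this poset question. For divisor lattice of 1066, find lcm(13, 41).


In a divisor lattice, join = lcm (least common multiple).
Compute lcm iteratively: start with first element, then lcm(current, next).
Elements: [13, 41]
lcm(13,41) = 533
Final lcm = 533


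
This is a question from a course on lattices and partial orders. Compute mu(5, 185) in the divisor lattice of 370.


In a divisor lattice, mu(a,b) = mu(b/a) where mu is the classical Mobius function.
b/a = 185/5 = 37
Prime factorization of 37: primes [37]
37 is squarefree with 1 prime factor(s), so mu(37) = (-1)^1 = -1


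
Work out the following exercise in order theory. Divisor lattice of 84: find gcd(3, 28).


In a divisor lattice, meet = gcd (greatest common divisor).
By Euclidean algorithm or factoring: gcd(3,28) = 1


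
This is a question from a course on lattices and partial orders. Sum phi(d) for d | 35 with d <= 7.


Divisors of 35 up to 7: [1, 5, 7]
phi values: [1, 4, 6]
Sum = 11


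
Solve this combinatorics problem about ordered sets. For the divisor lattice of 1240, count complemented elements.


An element a is complemented if some b has a meet b = bottom, a join b = top.
a is complemented iff gcd(a, n/a)=1, i.e. a is a unitary divisor of 1240.
Complemented elements: 1, 5, 8, 31, 40, 155, ... (2 more)
Count: 8


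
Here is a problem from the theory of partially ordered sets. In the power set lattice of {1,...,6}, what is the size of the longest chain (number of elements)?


A chain is a totally ordered subset; we count the number of elements in a maximum chain.
Compute, for each element x, the size of the longest chain ending at x:
  {}: 1
  {1}: 2
  {2}: 2
  {3}: 2
  {4}: 2
  {5}: 2
  ...
A maximum chain: {} < {1} < {1,2} < {1,2,3} < {1,2,3,4} < {1,2,3,4,5} < {1,2,3,4,5,6}
Number of elements in the longest chain: 7


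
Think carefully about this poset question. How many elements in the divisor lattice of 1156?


Divisors of 1156: [1, 2, 4, 17, 34, 68, 289, 578, 1156]
Count: 9


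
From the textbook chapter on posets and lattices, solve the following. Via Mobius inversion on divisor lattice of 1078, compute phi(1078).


phi(n) = n * prod_{p|n} (1 - 1/p).
Prime divisors of 1078: [2, 7, 11]
phi(1078) = 1078 * (1 - 1/2) * (1 - 1/7) * (1 - 1/11)
phi(1078) = 420


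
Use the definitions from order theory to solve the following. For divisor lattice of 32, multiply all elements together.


Divisors of 32: [1, 2, 4, 8, 16, 32]
Product = n^(d(n)/2) = 32^(6/2)
Product = 32768


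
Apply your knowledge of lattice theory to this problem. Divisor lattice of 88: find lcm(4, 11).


In a divisor lattice, join = lcm (least common multiple).
gcd(4,11) = 1
lcm(4,11) = 4*11/gcd = 44/1 = 44


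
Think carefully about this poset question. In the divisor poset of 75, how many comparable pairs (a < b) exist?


A comparable pair {a,b} has a < b or b < a in the order.
Count unordered pairs where one element is strictly below the other.
Examples: {1,3}, {1,5}, {1,15}, {1,25}, ...
Total comparable pairs: 12


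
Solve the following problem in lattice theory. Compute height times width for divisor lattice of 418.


Height = length of longest chain minus 1; width = size of largest antichain.
A maximum chain: 1 | 19 | 209 | 418  (height 3).
A maximum antichain: {2, 11, 19}  (width 3).
Product = 3 * 3 = 9


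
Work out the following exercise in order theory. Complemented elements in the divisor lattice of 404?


An element a is complemented if some b has a meet b = bottom, a join b = top.
a is complemented iff gcd(a, n/a)=1, i.e. a is a unitary divisor of 404.
Complemented elements: 1, 4, 101, 404
Count: 4


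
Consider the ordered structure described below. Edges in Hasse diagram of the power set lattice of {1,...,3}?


A cover relation a -< b holds when a < b with no c strictly between.
Cover relations:
  {} -< {1}
  {} -< {2}
  {} -< {3}
  {1} -< {1,2}
  {1} -< {1,3}
  {2} -< {1,2}
  {2} -< {2,3}
  {3} -< {1,3}
  ...4 more
Total: 12


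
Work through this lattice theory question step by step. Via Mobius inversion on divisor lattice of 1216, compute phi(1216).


phi(n) = n * prod_{p|n} (1 - 1/p).
Prime divisors of 1216: [2, 19]
phi(1216) = 1216 * (1 - 1/2) * (1 - 1/19)
phi(1216) = 576


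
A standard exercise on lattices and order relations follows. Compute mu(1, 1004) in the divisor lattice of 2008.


In a divisor lattice, mu(a,b) = mu(b/a) where mu is the classical Mobius function.
b/a = 1004/1 = 1004
Prime factorization of 1004: primes [2, 251]
1004 is not squarefree, so mu(1004) = 0


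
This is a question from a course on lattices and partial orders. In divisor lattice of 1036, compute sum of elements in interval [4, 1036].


Interval [4,1036] in divisors of 1036: [4, 28, 148, 1036]
Sum = 1216


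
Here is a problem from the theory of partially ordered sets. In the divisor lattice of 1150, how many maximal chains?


A maximal chain goes from the minimum element to a maximal element via cover relations.
Counting all min-to-max paths in the cover graph.
Total maximal chains: 12


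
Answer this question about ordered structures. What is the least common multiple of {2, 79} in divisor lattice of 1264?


In a divisor lattice, join = lcm (least common multiple).
Compute lcm iteratively: start with first element, then lcm(current, next).
Elements: [2, 79]
lcm(2,79) = 158
Final lcm = 158


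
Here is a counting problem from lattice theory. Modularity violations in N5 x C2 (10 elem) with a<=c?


Modular law: if a <= c then a v (b ^ c) = (a v b) ^ c.
Check all triples (a,b,c) with a <= c among 10 elements.
  e.g. a=(a,0), b=(c,0), c=(b,0): lhs=(a,0) != rhs=(b,0)
  e.g. a=(a,0), b=(c,1), c=(b,0): lhs=(a,0) != rhs=(b,0)
Total violating triples: 6


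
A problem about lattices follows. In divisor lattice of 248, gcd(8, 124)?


Meet=gcd.
gcd(8,124)=4


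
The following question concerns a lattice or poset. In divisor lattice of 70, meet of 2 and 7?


In a divisor lattice, meet = gcd (greatest common divisor).
By Euclidean algorithm or factoring: gcd(2,7) = 1


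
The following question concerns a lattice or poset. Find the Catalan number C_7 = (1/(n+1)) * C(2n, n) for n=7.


C(n) = C(2n, n) / (n+1).
C(14, 7) = 3432
C(7) = 3432 / 8 = 429


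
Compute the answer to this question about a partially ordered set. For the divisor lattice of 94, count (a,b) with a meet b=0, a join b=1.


Complement pair (a,b): a meet b = bottom, a join b = top.
Here: gcd(a,b)=1 and lcm(a,b)=94, i.e. a*b=94 with a,b coprime.
Pairs found: (1,94), (2,47), (47,2), (94,1)
Total ordered pairs: 4


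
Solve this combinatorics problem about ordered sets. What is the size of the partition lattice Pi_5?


B(n) = number of set partitions of an n-element set.
B(n) satisfies the recurrence: B(n+1) = sum_k C(n,k)*B(k).
B(5) = 52


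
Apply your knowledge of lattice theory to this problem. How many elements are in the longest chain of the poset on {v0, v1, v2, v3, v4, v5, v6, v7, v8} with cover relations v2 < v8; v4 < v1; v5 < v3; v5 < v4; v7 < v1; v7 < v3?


A chain is a totally ordered subset; we count the number of elements in a maximum chain.
Compute, for each element x, the size of the longest chain ending at x:
  v0: 1
  v2: 1
  v5: 1
  v6: 1
  v7: 1
  v4: 2
  ...
A maximum chain: v5 < v4 < v1
Number of elements in the longest chain: 3


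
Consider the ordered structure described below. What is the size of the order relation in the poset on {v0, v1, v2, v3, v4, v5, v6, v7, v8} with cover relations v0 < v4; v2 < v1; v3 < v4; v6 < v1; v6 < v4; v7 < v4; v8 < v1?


The order relation is {(a,b) : a <= b}, reflexive so it includes (a,a).
Examples: (v0,v0), (v0,v4), (v1,v1), (v2,v1), (v2,v2), ...
Total ordered pairs: 16


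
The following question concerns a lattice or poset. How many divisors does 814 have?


Divisors of 814: [1, 2, 11, 22, 37, 74, 407, 814]
Count: 8


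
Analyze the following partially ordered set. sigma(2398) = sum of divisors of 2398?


sigma(n) = sum of divisors.
Divisors of 2398: [1, 2, 11, 22, 109, 218, 1199, 2398]
Sum = 3960


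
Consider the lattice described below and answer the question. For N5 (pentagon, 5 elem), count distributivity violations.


Distributive law: a ^ (b v c) = (a ^ b) v (a ^ c).
Check all 5^3 = 125 ordered triples (a,b,c).
  e.g. a=b, b=a, c=c: lhs=b != rhs=a
  e.g. a=b, b=c, c=a: lhs=b != rhs=a
Total violating triples: 2


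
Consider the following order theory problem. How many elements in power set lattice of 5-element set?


Power set = 2^n.
2^5 = 32


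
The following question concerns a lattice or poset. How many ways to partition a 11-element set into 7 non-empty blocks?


S(n,k) = k*S(n-1,k) + S(n-1,k-1).
S(10,7) = 5880, S(10,6) = 22827
S(11,7) = 7*5880 + 22827 = 41160 + 22827
S(11,7) = 63987


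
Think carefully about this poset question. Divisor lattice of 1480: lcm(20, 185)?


Join=lcm.
gcd(20,185)=5
lcm=740


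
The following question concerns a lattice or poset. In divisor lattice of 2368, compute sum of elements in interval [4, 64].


Interval [4,64] in divisors of 2368: [4, 8, 16, 32, 64]
Sum = 124


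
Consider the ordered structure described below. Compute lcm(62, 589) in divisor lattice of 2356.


In a divisor lattice, join = lcm (least common multiple).
gcd(62,589) = 31
lcm(62,589) = 62*589/gcd = 36518/31 = 1178


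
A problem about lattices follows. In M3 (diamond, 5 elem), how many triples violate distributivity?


Distributive law: a ^ (b v c) = (a ^ b) v (a ^ c).
Check all 5^3 = 125 ordered triples (a,b,c).
  e.g. a=a1, b=a2, c=a3: lhs=a1 != rhs=0
  e.g. a=a1, b=a3, c=a2: lhs=a1 != rhs=0
Total violating triples: 6


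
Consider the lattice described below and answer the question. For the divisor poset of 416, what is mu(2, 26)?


In a divisor lattice, mu(a,b) = mu(b/a) where mu is the classical Mobius function.
b/a = 26/2 = 13
Prime factorization of 13: primes [13]
13 is squarefree with 1 prime factor(s), so mu(13) = (-1)^1 = -1


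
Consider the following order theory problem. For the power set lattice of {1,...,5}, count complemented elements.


An element a is complemented if some b has a meet b = bottom, a join b = top.
every subset A has complement S\A, so all elements are complemented.
Complemented elements: {}, {1}, {2}, {3}, {4}, {5}, ... (26 more)
Count: 32


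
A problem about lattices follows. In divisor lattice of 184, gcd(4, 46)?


Meet=gcd.
gcd(4,46)=2


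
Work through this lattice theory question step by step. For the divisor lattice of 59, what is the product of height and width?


Height = length of longest chain minus 1; width = size of largest antichain.
A maximum chain: 1 | 59  (height 1).
A maximum antichain: {1}  (width 1).
Product = 1 * 1 = 1


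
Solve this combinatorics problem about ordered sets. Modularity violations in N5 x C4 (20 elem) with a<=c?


Modular law: if a <= c then a v (b ^ c) = (a v b) ^ c.
Check all triples (a,b,c) with a <= c among 20 elements.
  e.g. a=(a,0), b=(c,0), c=(b,0): lhs=(a,0) != rhs=(b,0)
  e.g. a=(a,0), b=(c,1), c=(b,0): lhs=(a,0) != rhs=(b,0)
Total violating triples: 40


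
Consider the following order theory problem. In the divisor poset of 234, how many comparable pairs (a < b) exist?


A comparable pair {a,b} has a < b or b < a in the order.
Count unordered pairs where one element is strictly below the other.
Examples: {1,2}, {1,3}, {1,6}, {1,9}, ...
Total comparable pairs: 42


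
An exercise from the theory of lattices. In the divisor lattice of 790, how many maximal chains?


A maximal chain goes from the minimum element to a maximal element via cover relations.
Counting all min-to-max paths in the cover graph.
Total maximal chains: 6


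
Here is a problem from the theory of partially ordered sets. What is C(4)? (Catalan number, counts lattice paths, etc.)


C(n) = C(2n, n) / (n+1).
C(8, 4) = 70
C(4) = 70 / 5 = 14


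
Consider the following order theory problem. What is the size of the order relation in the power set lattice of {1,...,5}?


The order relation is {(a,b) : a <= b}, reflexive so it includes (a,a).
Examples: ({},{}), ({},{1,2}), ({},{1,2,3}), ({},{1,2,3,4}), ({},{1,2,3,4,5}), ...
Total ordered pairs: 243


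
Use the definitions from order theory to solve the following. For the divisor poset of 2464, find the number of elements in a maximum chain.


A chain is a totally ordered subset; we count the number of elements in a maximum chain.
Compute, for each element x, the size of the longest chain ending at x:
  1: 1
  2: 2
  7: 2
  11: 2
  4: 3
  8: 4
  ...
A maximum chain: 1 < 2 < 4 < 8 < 16 < 32 < 224 < 2464
Number of elements in the longest chain: 8


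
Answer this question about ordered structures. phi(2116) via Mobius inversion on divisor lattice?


phi(n) = n * prod_{p|n} (1 - 1/p).
Prime divisors of 2116: [2, 23]
phi(2116) = 2116 * (1 - 1/2) * (1 - 1/23)
phi(2116) = 1012


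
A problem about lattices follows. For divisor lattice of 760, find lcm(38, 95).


In a divisor lattice, join = lcm (least common multiple).
Compute lcm iteratively: start with first element, then lcm(current, next).
Elements: [38, 95]
lcm(38,95) = 190
Final lcm = 190


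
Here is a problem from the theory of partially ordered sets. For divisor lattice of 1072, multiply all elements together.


Divisors of 1072: [1, 2, 4, 8, 16, 67, 134, 268, 536, 1072]
Product = n^(d(n)/2) = 1072^(10/2)
Product = 1415708784197632


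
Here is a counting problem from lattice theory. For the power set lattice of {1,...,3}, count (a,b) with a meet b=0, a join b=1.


Complement pair (a,b): a meet b = bottom, a join b = top.
Here: A intersect B = {} and A union B = {1,...,3}.
Pairs found: ({},{1,2,3}), ({1},{2,3}), ({2},{1,3}), ({3},{1,2}), ... (4 more)
Total ordered pairs: 8


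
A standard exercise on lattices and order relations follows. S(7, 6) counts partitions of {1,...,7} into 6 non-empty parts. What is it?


S(n,k) = k*S(n-1,k) + S(n-1,k-1).
S(6,6) = 1, S(6,5) = 15
S(7,6) = 6*1 + 15 = 6 + 15
S(7,6) = 21


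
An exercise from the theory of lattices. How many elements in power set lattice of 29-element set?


Power set = 2^n.
2^29 = 536870912


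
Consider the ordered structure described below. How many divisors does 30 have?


Divisors of 30: [1, 2, 3, 5, 6, 10, 15, 30]
Count: 8


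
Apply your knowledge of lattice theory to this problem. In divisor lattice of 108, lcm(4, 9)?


Join=lcm.
gcd(4,9)=1
lcm=36


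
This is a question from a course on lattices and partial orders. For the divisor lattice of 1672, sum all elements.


sigma(n) = sum of divisors.
Divisors of 1672: [1, 2, 4, 8, 11, 19, 22, 38, 44, 76, 88, 152, 209, 418, 836, 1672]
Sum = 3600


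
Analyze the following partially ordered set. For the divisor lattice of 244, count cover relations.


A cover relation a -< b holds when a < b with no c strictly between.
Cover relations:
  1 -< 2
  1 -< 61
  2 -< 4
  2 -< 122
  4 -< 244
  61 -< 122
  122 -< 244
Total: 7


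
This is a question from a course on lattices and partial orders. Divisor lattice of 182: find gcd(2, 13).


In a divisor lattice, meet = gcd (greatest common divisor).
By Euclidean algorithm or factoring: gcd(2,13) = 1


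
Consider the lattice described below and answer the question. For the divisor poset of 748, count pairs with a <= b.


The order relation is {(a,b) : a <= b}, reflexive so it includes (a,a).
Examples: (1,1), (1,11), (1,17), (1,187), (1,2), ...
Total ordered pairs: 54


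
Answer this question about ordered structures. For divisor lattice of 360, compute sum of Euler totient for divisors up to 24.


Divisors of 360 up to 24: [1, 2, 3, 4, 5, 6, 8, 9, 10, 12, 15, 18, 20, 24]
phi values: [1, 1, 2, 2, 4, 2, 4, 6, 4, 4, 8, 6, 8, 8]
Sum = 60


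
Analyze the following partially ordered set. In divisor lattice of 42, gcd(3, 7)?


Meet=gcd.
gcd(3,7)=1


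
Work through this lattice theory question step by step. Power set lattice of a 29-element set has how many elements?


Power set = 2^n.
2^29 = 536870912


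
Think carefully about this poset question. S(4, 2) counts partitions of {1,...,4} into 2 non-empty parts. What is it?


S(n,k) = k*S(n-1,k) + S(n-1,k-1).
S(3,2) = 3, S(3,1) = 1
S(4,2) = 2*3 + 1 = 6 + 1
S(4,2) = 7


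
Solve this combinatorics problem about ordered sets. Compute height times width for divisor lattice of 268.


Height = length of longest chain minus 1; width = size of largest antichain.
A maximum chain: 1 | 67 | 134 | 268  (height 3).
A maximum antichain: {2, 67}  (width 2).
Product = 3 * 2 = 6


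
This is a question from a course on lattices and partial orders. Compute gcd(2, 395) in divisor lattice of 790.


In a divisor lattice, meet = gcd (greatest common divisor).
By Euclidean algorithm or factoring: gcd(2,395) = 1


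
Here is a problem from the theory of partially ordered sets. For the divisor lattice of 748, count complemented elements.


An element a is complemented if some b has a meet b = bottom, a join b = top.
a is complemented iff gcd(a, n/a)=1, i.e. a is a unitary divisor of 748.
Complemented elements: 1, 4, 11, 17, 44, 68, ... (2 more)
Count: 8


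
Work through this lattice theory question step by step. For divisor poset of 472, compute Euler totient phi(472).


phi(n) = n * prod_{p|n} (1 - 1/p).
Prime divisors of 472: [2, 59]
phi(472) = 472 * (1 - 1/2) * (1 - 1/59)
phi(472) = 232


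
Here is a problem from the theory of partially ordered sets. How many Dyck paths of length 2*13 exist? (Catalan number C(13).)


C(n) = C(2n, n) / (n+1).
C(26, 13) = 10400600
C(13) = 10400600 / 14 = 742900


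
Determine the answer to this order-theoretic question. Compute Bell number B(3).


B(n) = number of set partitions of an n-element set.
B(n) satisfies the recurrence: B(n+1) = sum_k C(n,k)*B(k).
B(3) = 5


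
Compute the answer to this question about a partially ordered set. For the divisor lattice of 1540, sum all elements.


sigma(n) = sum of divisors.
Divisors of 1540: [1, 2, 4, 5, 7, 10, 11, 14, 20, 22, 28, 35, 44, 55, 70, 77, 110, 140, 154, 220, 308, 385, 770, 1540]
Sum = 4032
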